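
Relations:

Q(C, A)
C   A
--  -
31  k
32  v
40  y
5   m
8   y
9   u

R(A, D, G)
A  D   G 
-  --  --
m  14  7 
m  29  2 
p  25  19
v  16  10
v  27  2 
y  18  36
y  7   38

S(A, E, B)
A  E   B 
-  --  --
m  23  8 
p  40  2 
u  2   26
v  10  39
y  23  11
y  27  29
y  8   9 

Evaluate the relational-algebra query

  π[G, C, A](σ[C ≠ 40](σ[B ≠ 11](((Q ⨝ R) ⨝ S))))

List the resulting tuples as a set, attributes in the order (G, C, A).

{(10, 32, v), (2, 32, v), (2, 5, m), (36, 8, y), (38, 8, y), (7, 5, m)}

Joining Q and R on A yields {(32, v, 16, 10), (32, v, 27, 2), (40, y, 18, 36), (40, y, 7, 38), (5, m, 14, 7), (5, m, 29, 2), (8, y, 18, 36), (8, y, 7, 38)}.
Joining (Q ⨝ R) and S on A yields {(32, v, 16, 10, 10, 39), (32, v, 27, 2, 10, 39), (40, y, 18, 36, 23, 11), (40, y, 18, 36, 27, 29), (40, y, 18, 36, 8, 9), (40, y, 7, 38, 23, 11), (40, y, 7, 38, 27, 29), (40, y, 7, 38, 8, 9), (5, m, 14, 7, 23, 8), (5, m, 29, 2, 23, 8), (8, y, 18, 36, 23, 11), (8, y, 18, 36, 27, 29), (8, y, 18, 36, 8, 9), (8, y, 7, 38, 23, 11), (8, y, 7, 38, 27, 29), (8, y, 7, 38, 8, 9)}.
Apply σ_{B ≠ 11}; surviving tuples: {(32, v, 16, 10, 10, 39), (32, v, 27, 2, 10, 39), (40, y, 18, 36, 27, 29), (40, y, 18, 36, 8, 9), (40, y, 7, 38, 27, 29), (40, y, 7, 38, 8, 9), (5, m, 14, 7, 23, 8), (5, m, 29, 2, 23, 8), (8, y, 18, 36, 27, 29), (8, y, 18, 36, 8, 9), (8, y, 7, 38, 27, 29), (8, y, 7, 38, 8, 9)}
Apply σ_{C ≠ 40}; surviving tuples: {(32, v, 16, 10, 10, 39), (32, v, 27, 2, 10, 39), (5, m, 14, 7, 23, 8), (5, m, 29, 2, 23, 8), (8, y, 18, 36, 27, 29), (8, y, 18, 36, 8, 9), (8, y, 7, 38, 27, 29), (8, y, 7, 38, 8, 9)}
π_{G, C, A} gives {(10, 32, v), (2, 32, v), (2, 5, m), (36, 8, y), (38, 8, y), (7, 5, m)} (2 duplicate(s) eliminated).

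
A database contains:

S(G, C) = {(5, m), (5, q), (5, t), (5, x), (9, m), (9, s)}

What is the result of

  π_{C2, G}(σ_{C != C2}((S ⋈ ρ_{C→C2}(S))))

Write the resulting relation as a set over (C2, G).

{(m, 5), (m, 9), (q, 5), (s, 9), (t, 5), (x, 5)}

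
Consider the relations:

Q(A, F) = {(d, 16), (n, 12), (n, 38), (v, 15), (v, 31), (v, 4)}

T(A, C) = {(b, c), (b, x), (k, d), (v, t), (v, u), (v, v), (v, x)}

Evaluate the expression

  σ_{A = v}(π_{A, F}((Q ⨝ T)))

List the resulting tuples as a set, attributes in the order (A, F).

{(v, 15), (v, 31), (v, 4)}

Q ⋈ T (natural join on A): {(v, 15, t), (v, 15, u), (v, 15, v), (v, 15, x), (v, 31, t), (v, 31, u), (v, 31, v), (v, 31, x), (v, 4, t), (v, 4, u), (v, 4, v), (v, 4, x)}
Keep only column(s) A, F (9 duplicate(s) eliminated): {(v, 15), (v, 31), (v, 4)}
Apply σ_{A = v}; surviving tuples: {(v, 15), (v, 31), (v, 4)}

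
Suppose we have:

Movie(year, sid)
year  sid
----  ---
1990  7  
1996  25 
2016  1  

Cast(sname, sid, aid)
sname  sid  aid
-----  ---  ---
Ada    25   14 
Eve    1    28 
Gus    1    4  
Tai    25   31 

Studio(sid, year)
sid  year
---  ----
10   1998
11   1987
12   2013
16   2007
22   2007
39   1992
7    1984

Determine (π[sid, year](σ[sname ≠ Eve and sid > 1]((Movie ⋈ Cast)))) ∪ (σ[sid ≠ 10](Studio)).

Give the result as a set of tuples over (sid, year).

Movie ⋈ Cast (natural join on sid): {(1996, 25, Ada, 14), (1996, 25, Tai, 31), (2016, 1, Eve, 28), (2016, 1, Gus, 4)}
Filtering on sname ≠ Eve and sid > 1 leaves {(1996, 25, Ada, 14), (1996, 25, Tai, 31)}.
π_{sid, year} gives {(25, 1996)} (1 duplicate(s) eliminated).
Filtering on sid ≠ 10 leaves {(11, 1987), (12, 2013), (16, 2007), (22, 2007), (39, 1992), (7, 1984)}.
Union: {(25, 1996)} with {(11, 1987), (12, 2013), (16, 2007), (22, 2007), (39, 1992), (7, 1984)} → {(11, 1987), (12, 2013), (16, 2007), (22, 2007), (25, 1996), (39, 1992), (7, 1984)}

{(11, 1987), (12, 2013), (16, 2007), (22, 2007), (25, 1996), (39, 1992), (7, 1984)}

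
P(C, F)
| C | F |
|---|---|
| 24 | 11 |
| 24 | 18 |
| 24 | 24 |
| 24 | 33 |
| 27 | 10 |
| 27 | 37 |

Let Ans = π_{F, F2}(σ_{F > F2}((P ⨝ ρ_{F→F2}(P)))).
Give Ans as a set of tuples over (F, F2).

ρ[F→F2]: schema becomes (C, F2); tuples unchanged.
Natural join on C: {(24, 11, 11), (24, 11, 18), (24, 11, 24), (24, 11, 33), (24, 18, 11), (24, 18, 18), (24, 18, 24), (24, 18, 33), (24, 24, 11), (24, 24, 18), (24, 24, 24), (24, 24, 33), (24, 33, 11), (24, 33, 18), (24, 33, 24), (24, 33, 33), (27, 10, 10), (27, 10, 37), (27, 37, 10), (27, 37, 37)}
Apply σ_{F > F2}; surviving tuples: {(24, 18, 11), (24, 24, 11), (24, 24, 18), (24, 33, 11), (24, 33, 18), (24, 33, 24), (27, 37, 10)}
π[F, F2]: project onto (F, F2) → {(18, 11), (24, 11), (24, 18), (33, 11), (33, 18), (33, 24), (37, 10)}

{(18, 11), (24, 11), (24, 18), (33, 11), (33, 18), (33, 24), (37, 10)}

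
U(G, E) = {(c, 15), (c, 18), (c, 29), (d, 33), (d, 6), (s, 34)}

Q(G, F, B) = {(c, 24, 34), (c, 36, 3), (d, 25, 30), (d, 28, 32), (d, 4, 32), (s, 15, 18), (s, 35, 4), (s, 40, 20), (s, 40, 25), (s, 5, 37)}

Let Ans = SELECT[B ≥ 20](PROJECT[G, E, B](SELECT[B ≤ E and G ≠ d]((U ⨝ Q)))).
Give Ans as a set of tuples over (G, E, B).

Natural join on G: {(c, 15, 24, 34), (c, 15, 36, 3), (c, 18, 24, 34), (c, 18, 36, 3), (c, 29, 24, 34), (c, 29, 36, 3), (d, 33, 25, 30), (d, 33, 28, 32), (d, 33, 4, 32), (d, 6, 25, 30), (d, 6, 28, 32), (d, 6, 4, 32), (s, 34, 15, 18), (s, 34, 35, 4), (s, 34, 40, 20), (s, 34, 40, 25), (s, 34, 5, 37)}
σ[B ≤ E and G ≠ d]: keep tuples satisfying B ≤ E and G ≠ d → {(c, 15, 36, 3), (c, 18, 36, 3), (c, 29, 36, 3), (s, 34, 15, 18), (s, 34, 35, 4), (s, 34, 40, 20), (s, 34, 40, 25)}
Projecting to G, E, B: {(c, 15, 3), (c, 18, 3), (c, 29, 3), (s, 34, 18), (s, 34, 20), (s, 34, 25), (s, 34, 4)}
σ[B ≥ 20]: keep tuples satisfying B ≥ 20 → {(s, 34, 20), (s, 34, 25)}

{(s, 34, 20), (s, 34, 25)}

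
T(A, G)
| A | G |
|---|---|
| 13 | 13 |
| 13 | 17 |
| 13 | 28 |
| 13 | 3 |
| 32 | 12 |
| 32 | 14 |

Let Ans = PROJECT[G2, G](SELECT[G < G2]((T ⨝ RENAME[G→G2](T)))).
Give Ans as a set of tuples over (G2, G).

{(13, 3), (14, 12), (17, 13), (17, 3), (28, 13), (28, 17), (28, 3)}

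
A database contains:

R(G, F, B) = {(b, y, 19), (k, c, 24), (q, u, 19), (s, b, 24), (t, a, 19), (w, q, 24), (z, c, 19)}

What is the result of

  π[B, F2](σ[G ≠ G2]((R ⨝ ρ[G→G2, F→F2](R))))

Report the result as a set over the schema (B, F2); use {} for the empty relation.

ρ[G→G2, F→F2]: schema becomes (G2, F2, B); tuples unchanged.
Natural join on B: {(b, y, 19, b, y), (b, y, 19, q, u), (b, y, 19, t, a), (b, y, 19, z, c), (k, c, 24, k, c), (k, c, 24, s, b), (k, c, 24, w, q), (q, u, 19, b, y), (q, u, 19, q, u), (q, u, 19, t, a), (q, u, 19, z, c), (s, b, 24, k, c), (s, b, 24, s, b), (s, b, 24, w, q), (t, a, 19, b, y), (t, a, 19, q, u), (t, a, 19, t, a), (t, a, 19, z, c), (w, q, 24, k, c), (w, q, 24, s, b), (w, q, 24, w, q), (z, c, 19, b, y), (z, c, 19, q, u), (z, c, 19, t, a), (z, c, 19, z, c)}
σ[G ≠ G2]: keep tuples satisfying G ≠ G2 → {(b, y, 19, q, u), (b, y, 19, t, a), (b, y, 19, z, c), (k, c, 24, s, b), (k, c, 24, w, q), (q, u, 19, b, y), (q, u, 19, t, a), (q, u, 19, z, c), (s, b, 24, k, c), (s, b, 24, w, q), (t, a, 19, b, y), (t, a, 19, q, u), (t, a, 19, z, c), (w, q, 24, k, c), (w, q, 24, s, b), (z, c, 19, b, y), (z, c, 19, q, u), (z, c, 19, t, a)}
π_{B, F2} gives {(19, a), (19, c), (19, u), (19, y), (24, b), (24, c), (24, q)} (11 duplicate(s) eliminated).

{(19, a), (19, c), (19, u), (19, y), (24, b), (24, c), (24, q)}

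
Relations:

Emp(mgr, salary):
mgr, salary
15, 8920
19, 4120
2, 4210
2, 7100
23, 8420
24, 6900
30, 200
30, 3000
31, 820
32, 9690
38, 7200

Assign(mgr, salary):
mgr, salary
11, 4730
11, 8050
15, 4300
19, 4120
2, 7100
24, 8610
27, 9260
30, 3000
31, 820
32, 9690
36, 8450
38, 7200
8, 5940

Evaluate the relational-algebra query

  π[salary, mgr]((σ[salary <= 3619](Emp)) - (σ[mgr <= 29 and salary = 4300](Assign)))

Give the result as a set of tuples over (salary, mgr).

{(200, 30), (3000, 30), (820, 31)}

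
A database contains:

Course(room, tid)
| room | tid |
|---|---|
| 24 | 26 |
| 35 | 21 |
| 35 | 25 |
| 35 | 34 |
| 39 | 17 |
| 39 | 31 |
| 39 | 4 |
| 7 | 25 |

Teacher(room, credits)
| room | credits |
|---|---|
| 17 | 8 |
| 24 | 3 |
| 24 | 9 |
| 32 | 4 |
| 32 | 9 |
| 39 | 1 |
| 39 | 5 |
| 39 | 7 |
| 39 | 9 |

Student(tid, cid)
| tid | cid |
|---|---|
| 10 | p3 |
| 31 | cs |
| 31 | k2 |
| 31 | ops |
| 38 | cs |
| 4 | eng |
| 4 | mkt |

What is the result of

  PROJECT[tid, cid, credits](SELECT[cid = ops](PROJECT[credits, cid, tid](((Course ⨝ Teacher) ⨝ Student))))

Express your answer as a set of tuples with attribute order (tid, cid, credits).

{(31, ops, 1), (31, ops, 5), (31, ops, 7), (31, ops, 9)}

Course ⋈ Teacher (natural join on room): {(24, 26, 3), (24, 26, 9), (39, 17, 1), (39, 17, 5), (39, 17, 7), (39, 17, 9), (39, 31, 1), (39, 31, 5), (39, 31, 7), (39, 31, 9), (39, 4, 1), (39, 4, 5), (39, 4, 7), (39, 4, 9)}
(Course ⨝ Teacher) ⋈ Student (natural join on tid): {(39, 31, 1, cs), (39, 31, 1, k2), (39, 31, 1, ops), (39, 31, 5, cs), (39, 31, 5, k2), (39, 31, 5, ops), (39, 31, 7, cs), (39, 31, 7, k2), (39, 31, 7, ops), (39, 31, 9, cs), (39, 31, 9, k2), (39, 31, 9, ops), (39, 4, 1, eng), (39, 4, 1, mkt), (39, 4, 5, eng), (39, 4, 5, mkt), (39, 4, 7, eng), (39, 4, 7, mkt), (39, 4, 9, eng), (39, 4, 9, mkt)}
Projecting to credits, cid, tid: {(1, cs, 31), (1, eng, 4), (1, k2, 31), (1, mkt, 4), (1, ops, 31), (5, cs, 31), (5, eng, 4), (5, k2, 31), (5, mkt, 4), (5, ops, 31), (7, cs, 31), (7, eng, 4), (7, k2, 31), (7, mkt, 4), (7, ops, 31), (9, cs, 31), (9, eng, 4), (9, k2, 31), (9, mkt, 4), (9, ops, 31)}
σ[cid = ops]: keep tuples satisfying cid = ops → {(1, ops, 31), (5, ops, 31), (7, ops, 31), (9, ops, 31)}
Projecting to tid, cid, credits: {(31, ops, 1), (31, ops, 5), (31, ops, 7), (31, ops, 9)}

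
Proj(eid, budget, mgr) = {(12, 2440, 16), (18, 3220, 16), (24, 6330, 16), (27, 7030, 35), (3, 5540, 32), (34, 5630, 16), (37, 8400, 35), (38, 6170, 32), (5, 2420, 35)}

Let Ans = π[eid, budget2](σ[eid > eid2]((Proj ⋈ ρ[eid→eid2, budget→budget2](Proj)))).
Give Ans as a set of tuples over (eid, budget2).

{(18, 2440), (24, 2440), (24, 3220), (27, 2420), (34, 2440), (34, 3220), (34, 6330), (37, 2420), (37, 7030), (38, 5540)}

ρ[eid→eid2, budget→budget2]: schema becomes (eid2, budget2, mgr); tuples unchanged.
Proj ⋈ ρ[eid→eid2, budget→budget2](Proj) (natural join on mgr): {(12, 2440, 16, 12, 2440), (12, 2440, 16, 18, 3220), (12, 2440, 16, 24, 6330), (12, 2440, 16, 34, 5630), (18, 3220, 16, 12, 2440), (18, 3220, 16, 18, 3220), (18, 3220, 16, 24, 6330), (18, 3220, 16, 34, 5630), (24, 6330, 16, 12, 2440), (24, 6330, 16, 18, 3220), (24, 6330, 16, 24, 6330), (24, 6330, 16, 34, 5630), (27, 7030, 35, 27, 7030), (27, 7030, 35, 37, 8400), (27, 7030, 35, 5, 2420), (3, 5540, 32, 3, 5540), (3, 5540, 32, 38, 6170), (34, 5630, 16, 12, 2440), (34, 5630, 16, 18, 3220), (34, 5630, 16, 24, 6330), (34, 5630, 16, 34, 5630), (37, 8400, 35, 27, 7030), (37, 8400, 35, 37, 8400), (37, 8400, 35, 5, 2420), (38, 6170, 32, 3, 5540), (38, 6170, 32, 38, 6170), (5, 2420, 35, 27, 7030), (5, 2420, 35, 37, 8400), (5, 2420, 35, 5, 2420)}
Selection eid > eid2: {(18, 3220, 16, 12, 2440), (24, 6330, 16, 12, 2440), (24, 6330, 16, 18, 3220), (27, 7030, 35, 5, 2420), (34, 5630, 16, 12, 2440), (34, 5630, 16, 18, 3220), (34, 5630, 16, 24, 6330), (37, 8400, 35, 27, 7030), (37, 8400, 35, 5, 2420), (38, 6170, 32, 3, 5540)}
Keep only column(s) eid, budget2: {(18, 2440), (24, 2440), (24, 3220), (27, 2420), (34, 2440), (34, 3220), (34, 6330), (37, 2420), (37, 7030), (38, 5540)}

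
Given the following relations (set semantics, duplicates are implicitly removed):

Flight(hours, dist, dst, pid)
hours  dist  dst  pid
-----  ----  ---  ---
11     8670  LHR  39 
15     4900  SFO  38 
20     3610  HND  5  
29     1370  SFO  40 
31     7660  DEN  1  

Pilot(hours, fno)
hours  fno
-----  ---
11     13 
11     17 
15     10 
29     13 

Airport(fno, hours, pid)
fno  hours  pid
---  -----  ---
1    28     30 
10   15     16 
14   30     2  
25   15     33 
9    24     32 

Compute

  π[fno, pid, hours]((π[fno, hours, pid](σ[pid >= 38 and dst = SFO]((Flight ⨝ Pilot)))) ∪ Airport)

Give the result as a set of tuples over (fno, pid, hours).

{(1, 30, 28), (10, 16, 15), (10, 38, 15), (13, 40, 29), (14, 2, 30), (25, 33, 15), (9, 32, 24)}

Flight ⋈ Pilot (natural join on hours): {(11, 8670, LHR, 39, 13), (11, 8670, LHR, 39, 17), (15, 4900, SFO, 38, 10), (29, 1370, SFO, 40, 13)}
Filtering on pid >= 38 and dst = SFO leaves {(15, 4900, SFO, 38, 10), (29, 1370, SFO, 40, 13)}.
Projecting to fno, hours, pid: {(10, 15, 38), (13, 29, 40)}
Set union of the two operands is {(1, 28, 30), (10, 15, 16), (10, 15, 38), (13, 29, 40), (14, 30, 2), (25, 15, 33), (9, 24, 32)}.
Projecting to fno, pid, hours: {(1, 30, 28), (10, 16, 15), (10, 38, 15), (13, 40, 29), (14, 2, 30), (25, 33, 15), (9, 32, 24)}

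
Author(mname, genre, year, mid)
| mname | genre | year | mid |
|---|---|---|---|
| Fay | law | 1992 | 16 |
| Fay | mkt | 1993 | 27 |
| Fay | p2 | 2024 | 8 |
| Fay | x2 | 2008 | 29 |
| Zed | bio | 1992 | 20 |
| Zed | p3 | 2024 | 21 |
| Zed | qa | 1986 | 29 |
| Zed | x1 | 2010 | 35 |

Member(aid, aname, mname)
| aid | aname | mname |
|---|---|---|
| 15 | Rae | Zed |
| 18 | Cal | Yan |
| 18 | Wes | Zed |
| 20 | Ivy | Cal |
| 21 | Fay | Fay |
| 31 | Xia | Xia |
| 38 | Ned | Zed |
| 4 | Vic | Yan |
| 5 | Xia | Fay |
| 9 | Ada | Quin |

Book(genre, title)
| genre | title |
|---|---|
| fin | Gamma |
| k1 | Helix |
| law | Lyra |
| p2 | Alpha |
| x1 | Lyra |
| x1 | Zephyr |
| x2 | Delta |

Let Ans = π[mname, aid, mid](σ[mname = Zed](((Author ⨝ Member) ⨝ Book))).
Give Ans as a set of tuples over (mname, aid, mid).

{(Zed, 15, 35), (Zed, 18, 35), (Zed, 38, 35)}

Author ⋈ Member (natural join on mname): {(Fay, law, 1992, 16, 21, Fay), (Fay, law, 1992, 16, 5, Xia), (Fay, mkt, 1993, 27, 21, Fay), (Fay, mkt, 1993, 27, 5, Xia), (Fay, p2, 2024, 8, 21, Fay), (Fay, p2, 2024, 8, 5, Xia), (Fay, x2, 2008, 29, 21, Fay), (Fay, x2, 2008, 29, 5, Xia), (Zed, bio, 1992, 20, 15, Rae), (Zed, bio, 1992, 20, 18, Wes), (Zed, bio, 1992, 20, 38, Ned), (Zed, p3, 2024, 21, 15, Rae), (Zed, p3, 2024, 21, 18, Wes), (Zed, p3, 2024, 21, 38, Ned), (Zed, qa, 1986, 29, 15, Rae), (Zed, qa, 1986, 29, 18, Wes), (Zed, qa, 1986, 29, 38, Ned), (Zed, x1, 2010, 35, 15, Rae), (Zed, x1, 2010, 35, 18, Wes), (Zed, x1, 2010, 35, 38, Ned)}
(Author ⨝ Member) ⋈ Book (natural join on genre): {(Fay, law, 1992, 16, 21, Fay, Lyra), (Fay, law, 1992, 16, 5, Xia, Lyra), (Fay, p2, 2024, 8, 21, Fay, Alpha), (Fay, p2, 2024, 8, 5, Xia, Alpha), (Fay, x2, 2008, 29, 21, Fay, Delta), (Fay, x2, 2008, 29, 5, Xia, Delta), (Zed, x1, 2010, 35, 15, Rae, Lyra), (Zed, x1, 2010, 35, 15, Rae, Zephyr), (Zed, x1, 2010, 35, 18, Wes, Lyra), (Zed, x1, 2010, 35, 18, Wes, Zephyr), (Zed, x1, 2010, 35, 38, Ned, Lyra), (Zed, x1, 2010, 35, 38, Ned, Zephyr)}
Selection mname = Zed: {(Zed, x1, 2010, 35, 15, Rae, Lyra), (Zed, x1, 2010, 35, 15, Rae, Zephyr), (Zed, x1, 2010, 35, 18, Wes, Lyra), (Zed, x1, 2010, 35, 18, Wes, Zephyr), (Zed, x1, 2010, 35, 38, Ned, Lyra), (Zed, x1, 2010, 35, 38, Ned, Zephyr)}
Keep only column(s) mname, aid, mid (3 duplicate(s) eliminated): {(Zed, 15, 35), (Zed, 18, 35), (Zed, 38, 35)}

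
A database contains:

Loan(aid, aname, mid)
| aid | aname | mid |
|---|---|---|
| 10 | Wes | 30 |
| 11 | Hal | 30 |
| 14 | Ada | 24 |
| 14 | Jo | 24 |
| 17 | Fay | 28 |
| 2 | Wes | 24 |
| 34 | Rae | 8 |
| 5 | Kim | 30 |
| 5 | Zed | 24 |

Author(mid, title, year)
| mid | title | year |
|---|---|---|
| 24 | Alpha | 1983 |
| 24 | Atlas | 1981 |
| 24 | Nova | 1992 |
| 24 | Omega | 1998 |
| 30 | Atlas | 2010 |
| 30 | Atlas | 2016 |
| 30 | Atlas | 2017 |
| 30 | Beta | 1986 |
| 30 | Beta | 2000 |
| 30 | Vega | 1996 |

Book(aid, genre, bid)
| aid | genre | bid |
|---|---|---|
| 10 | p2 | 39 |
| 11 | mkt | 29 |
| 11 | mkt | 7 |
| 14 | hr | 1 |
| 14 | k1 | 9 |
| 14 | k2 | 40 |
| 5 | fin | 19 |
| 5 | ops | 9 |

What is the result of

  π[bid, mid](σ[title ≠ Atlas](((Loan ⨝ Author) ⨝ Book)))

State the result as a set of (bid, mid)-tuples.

{(1, 24), (19, 24), (19, 30), (29, 30), (39, 30), (40, 24), (7, 30), (9, 24), (9, 30)}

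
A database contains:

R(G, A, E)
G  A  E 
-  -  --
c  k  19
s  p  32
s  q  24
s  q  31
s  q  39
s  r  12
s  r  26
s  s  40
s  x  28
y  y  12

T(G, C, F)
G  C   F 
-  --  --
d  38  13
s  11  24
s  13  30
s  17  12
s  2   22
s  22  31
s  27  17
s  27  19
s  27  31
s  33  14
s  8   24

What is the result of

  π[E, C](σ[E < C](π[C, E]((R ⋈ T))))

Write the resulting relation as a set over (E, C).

R ⋈ T (natural join on G): {(s, p, 32, 11, 24), (s, p, 32, 13, 30), (s, p, 32, 17, 12), (s, p, 32, 2, 22), (s, p, 32, 22, 31), (s, p, 32, 27, 17), (s, p, 32, 27, 19), (s, p, 32, 27, 31), (s, p, 32, 33, 14), (s, p, 32, 8, 24), (s, q, 24, 11, 24), (s, q, 24, 13, 30), (s, q, 24, 17, 12), (s, q, 24, 2, 22), (s, q, 24, 22, 31), (s, q, 24, 27, 17), (s, q, 24, 27, 19), (s, q, 24, 27, 31), (s, q, 24, 33, 14), (s, q, 24, 8, 24), (s, q, 31, 11, 24), (s, q, 31, 13, 30), (s, q, 31, 17, 12), (s, q, 31, 2, 22), (s, q, 31, 22, 31), (s, q, 31, 27, 17), (s, q, 31, 27, 19), (s, q, 31, 27, 31), (s, q, 31, 33, 14), (s, q, 31, 8, 24), (s, q, 39, 11, 24), (s, q, 39, 13, 30), (s, q, 39, 17, 12), (s, q, 39, 2, 22), (s, q, 39, 22, 31), (s, q, 39, 27, 17), (s, q, 39, 27, 19), (s, q, 39, 27, 31), (s, q, 39, 33, 14), (s, q, 39, 8, 24), (s, r, 12, 11, 24), (s, r, 12, 13, 30), (s, r, 12, 17, 12), (s, r, 12, 2, 22), (s, r, 12, 22, 31), (s, r, 12, 27, 17), (s, r, 12, 27, 19), (s, r, 12, 27, 31), (s, r, 12, 33, 14), (s, r, 12, 8, 24), (s, r, 26, 11, 24), (s, r, 26, 13, 30), (s, r, 26, 17, 12), (s, r, 26, 2, 22), (s, r, 26, 22, 31), (s, r, 26, 27, 17), (s, r, 26, 27, 19), (s, r, 26, 27, 31), (s, r, 26, 33, 14), (s, r, 26, 8, 24), (s, s, 40, 11, 24), (s, s, 40, 13, 30), (s, s, 40, 17, 12), (s, s, 40, 2, 22), (s, s, 40, 22, 31), (s, s, 40, 27, 17), (s, s, 40, 27, 19), (s, s, 40, 27, 31), (s, s, 40, 33, 14), (s, s, 40, 8, 24), (s, x, 28, 11, 24), (s, x, 28, 13, 30), (s, x, 28, 17, 12), (s, x, 28, 2, 22), (s, x, 28, 22, 31), (s, x, 28, 27, 17), (s, x, 28, 27, 19), (s, x, 28, 27, 31), (s, x, 28, 33, 14), (s, x, 28, 8, 24)}
Keep only column(s) C, E (16 duplicate(s) eliminated): {(11, 12), (11, 24), (11, 26), (11, 28), (11, 31), (11, 32), (11, 39), (11, 40), (13, 12), (13, 24), (13, 26), (13, 28), (13, 31), (13, 32), (13, 39), (13, 40), (17, 12), (17, 24), (17, 26), (17, 28), (17, 31), (17, 32), (17, 39), (17, 40), (2, 12), (2, 24), (2, 26), (2, 28), (2, 31), (2, 32), (2, 39), (2, 40), (22, 12), (22, 24), (22, 26), (22, 28), (22, 31), (22, 32), (22, 39), (22, 40), (27, 12), (27, 24), (27, 26), (27, 28), (27, 31), (27, 32), (27, 39), (27, 40), (33, 12), (33, 24), (33, 26), (33, 28), (33, 31), (33, 32), (33, 39), (33, 40), (8, 12), (8, 24), (8, 26), (8, 28), (8, 31), (8, 32), (8, 39), (8, 40)}
σ[E < C]: keep tuples satisfying E < C → {(13, 12), (17, 12), (22, 12), (27, 12), (27, 24), (27, 26), (33, 12), (33, 24), (33, 26), (33, 28), (33, 31), (33, 32)}
Keep only column(s) E, C: {(12, 13), (12, 17), (12, 22), (12, 27), (12, 33), (24, 27), (24, 33), (26, 27), (26, 33), (28, 33), (31, 33), (32, 33)}

{(12, 13), (12, 17), (12, 22), (12, 27), (12, 33), (24, 27), (24, 33), (26, 27), (26, 33), (28, 33), (31, 33), (32, 33)}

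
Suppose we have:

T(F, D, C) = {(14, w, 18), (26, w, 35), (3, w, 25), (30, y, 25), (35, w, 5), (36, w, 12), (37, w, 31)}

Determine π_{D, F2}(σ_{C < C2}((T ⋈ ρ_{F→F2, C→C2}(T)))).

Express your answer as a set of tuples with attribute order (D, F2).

ρ[F→F2, C→C2]: schema becomes (F2, D, C2); tuples unchanged.
T ⋈ ρ_{F→F2, C→C2}(T) (natural join on D): {(14, w, 18, 14, 18), (14, w, 18, 26, 35), (14, w, 18, 3, 25), (14, w, 18, 35, 5), (14, w, 18, 36, 12), (14, w, 18, 37, 31), (26, w, 35, 14, 18), (26, w, 35, 26, 35), (26, w, 35, 3, 25), (26, w, 35, 35, 5), (26, w, 35, 36, 12), (26, w, 35, 37, 31), (3, w, 25, 14, 18), (3, w, 25, 26, 35), (3, w, 25, 3, 25), (3, w, 25, 35, 5), (3, w, 25, 36, 12), (3, w, 25, 37, 31), (30, y, 25, 30, 25), (35, w, 5, 14, 18), (35, w, 5, 26, 35), (35, w, 5, 3, 25), (35, w, 5, 35, 5), (35, w, 5, 36, 12), (35, w, 5, 37, 31), (36, w, 12, 14, 18), (36, w, 12, 26, 35), (36, w, 12, 3, 25), (36, w, 12, 35, 5), (36, w, 12, 36, 12), (36, w, 12, 37, 31), (37, w, 31, 14, 18), (37, w, 31, 26, 35), (37, w, 31, 3, 25), (37, w, 31, 35, 5), (37, w, 31, 36, 12), (37, w, 31, 37, 31)}
Apply σ_{C < C2}; surviving tuples: {(14, w, 18, 26, 35), (14, w, 18, 3, 25), (14, w, 18, 37, 31), (3, w, 25, 26, 35), (3, w, 25, 37, 31), (35, w, 5, 14, 18), (35, w, 5, 26, 35), (35, w, 5, 3, 25), (35, w, 5, 36, 12), (35, w, 5, 37, 31), (36, w, 12, 14, 18), (36, w, 12, 26, 35), (36, w, 12, 3, 25), (36, w, 12, 37, 31), (37, w, 31, 26, 35)}
π[D, F2]: project onto (D, F2) (10 duplicate(s) eliminated) → {(w, 14), (w, 26), (w, 3), (w, 36), (w, 37)}

{(w, 14), (w, 26), (w, 3), (w, 36), (w, 37)}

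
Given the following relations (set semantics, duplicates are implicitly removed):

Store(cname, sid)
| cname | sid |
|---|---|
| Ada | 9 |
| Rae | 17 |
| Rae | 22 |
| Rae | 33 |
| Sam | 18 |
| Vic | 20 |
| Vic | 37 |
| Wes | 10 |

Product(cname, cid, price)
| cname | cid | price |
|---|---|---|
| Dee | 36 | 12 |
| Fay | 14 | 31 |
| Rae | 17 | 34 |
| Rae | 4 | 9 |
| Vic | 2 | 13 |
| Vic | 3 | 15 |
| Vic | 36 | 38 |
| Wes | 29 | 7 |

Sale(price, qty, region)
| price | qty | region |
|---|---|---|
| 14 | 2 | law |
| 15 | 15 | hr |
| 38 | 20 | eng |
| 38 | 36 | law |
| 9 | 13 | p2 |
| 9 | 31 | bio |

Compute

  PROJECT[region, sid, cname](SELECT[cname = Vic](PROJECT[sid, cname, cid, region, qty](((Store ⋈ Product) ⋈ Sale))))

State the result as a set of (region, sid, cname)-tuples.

{(eng, 20, Vic), (eng, 37, Vic), (hr, 20, Vic), (hr, 37, Vic), (law, 20, Vic), (law, 37, Vic)}

Natural join on cname: {(Rae, 17, 17, 34), (Rae, 17, 4, 9), (Rae, 22, 17, 34), (Rae, 22, 4, 9), (Rae, 33, 17, 34), (Rae, 33, 4, 9), (Vic, 20, 2, 13), (Vic, 20, 3, 15), (Vic, 20, 36, 38), (Vic, 37, 2, 13), (Vic, 37, 3, 15), (Vic, 37, 36, 38), (Wes, 10, 29, 7)}
Natural join on price: {(Rae, 17, 4, 9, 13, p2), (Rae, 17, 4, 9, 31, bio), (Rae, 22, 4, 9, 13, p2), (Rae, 22, 4, 9, 31, bio), (Rae, 33, 4, 9, 13, p2), (Rae, 33, 4, 9, 31, bio), (Vic, 20, 3, 15, 15, hr), (Vic, 20, 36, 38, 20, eng), (Vic, 20, 36, 38, 36, law), (Vic, 37, 3, 15, 15, hr), (Vic, 37, 36, 38, 20, eng), (Vic, 37, 36, 38, 36, law)}
Projecting to sid, cname, cid, region, qty: {(17, Rae, 4, bio, 31), (17, Rae, 4, p2, 13), (20, Vic, 3, hr, 15), (20, Vic, 36, eng, 20), (20, Vic, 36, law, 36), (22, Rae, 4, bio, 31), (22, Rae, 4, p2, 13), (33, Rae, 4, bio, 31), (33, Rae, 4, p2, 13), (37, Vic, 3, hr, 15), (37, Vic, 36, eng, 20), (37, Vic, 36, law, 36)}
σ[cname = Vic]: keep tuples satisfying cname = Vic → {(20, Vic, 3, hr, 15), (20, Vic, 36, eng, 20), (20, Vic, 36, law, 36), (37, Vic, 3, hr, 15), (37, Vic, 36, eng, 20), (37, Vic, 36, law, 36)}
Projecting to region, sid, cname: {(eng, 20, Vic), (eng, 37, Vic), (hr, 20, Vic), (hr, 37, Vic), (law, 20, Vic), (law, 37, Vic)}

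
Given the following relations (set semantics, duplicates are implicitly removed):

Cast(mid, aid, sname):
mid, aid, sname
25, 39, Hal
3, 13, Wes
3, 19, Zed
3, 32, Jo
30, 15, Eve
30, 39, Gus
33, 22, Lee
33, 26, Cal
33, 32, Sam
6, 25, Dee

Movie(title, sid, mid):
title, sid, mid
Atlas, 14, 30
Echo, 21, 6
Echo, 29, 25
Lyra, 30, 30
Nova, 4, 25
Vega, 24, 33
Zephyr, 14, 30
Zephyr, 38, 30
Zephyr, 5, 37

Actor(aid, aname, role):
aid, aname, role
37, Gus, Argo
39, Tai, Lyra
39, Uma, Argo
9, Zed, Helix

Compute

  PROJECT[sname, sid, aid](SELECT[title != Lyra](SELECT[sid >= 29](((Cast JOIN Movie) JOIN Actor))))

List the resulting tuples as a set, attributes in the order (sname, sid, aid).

Natural join on mid: {(25, 39, Hal, Echo, 29), (25, 39, Hal, Nova, 4), (30, 15, Eve, Atlas, 14), (30, 15, Eve, Lyra, 30), (30, 15, Eve, Zephyr, 14), (30, 15, Eve, Zephyr, 38), (30, 39, Gus, Atlas, 14), (30, 39, Gus, Lyra, 30), (30, 39, Gus, Zephyr, 14), (30, 39, Gus, Zephyr, 38), (33, 22, Lee, Vega, 24), (33, 26, Cal, Vega, 24), (33, 32, Sam, Vega, 24), (6, 25, Dee, Echo, 21)}
Natural join on aid: {(25, 39, Hal, Echo, 29, Tai, Lyra), (25, 39, Hal, Echo, 29, Uma, Argo), (25, 39, Hal, Nova, 4, Tai, Lyra), (25, 39, Hal, Nova, 4, Uma, Argo), (30, 39, Gus, Atlas, 14, Tai, Lyra), (30, 39, Gus, Atlas, 14, Uma, Argo), (30, 39, Gus, Lyra, 30, Tai, Lyra), (30, 39, Gus, Lyra, 30, Uma, Argo), (30, 39, Gus, Zephyr, 14, Tai, Lyra), (30, 39, Gus, Zephyr, 14, Uma, Argo), (30, 39, Gus, Zephyr, 38, Tai, Lyra), (30, 39, Gus, Zephyr, 38, Uma, Argo)}
σ[sid >= 29]: keep tuples satisfying sid >= 29 → {(25, 39, Hal, Echo, 29, Tai, Lyra), (25, 39, Hal, Echo, 29, Uma, Argo), (30, 39, Gus, Lyra, 30, Tai, Lyra), (30, 39, Gus, Lyra, 30, Uma, Argo), (30, 39, Gus, Zephyr, 38, Tai, Lyra), (30, 39, Gus, Zephyr, 38, Uma, Argo)}
σ[title != Lyra]: keep tuples satisfying title != Lyra → {(25, 39, Hal, Echo, 29, Tai, Lyra), (25, 39, Hal, Echo, 29, Uma, Argo), (30, 39, Gus, Zephyr, 38, Tai, Lyra), (30, 39, Gus, Zephyr, 38, Uma, Argo)}
π[sname, sid, aid]: project onto (sname, sid, aid) (2 duplicate(s) eliminated) → {(Gus, 38, 39), (Hal, 29, 39)}

{(Gus, 38, 39), (Hal, 29, 39)}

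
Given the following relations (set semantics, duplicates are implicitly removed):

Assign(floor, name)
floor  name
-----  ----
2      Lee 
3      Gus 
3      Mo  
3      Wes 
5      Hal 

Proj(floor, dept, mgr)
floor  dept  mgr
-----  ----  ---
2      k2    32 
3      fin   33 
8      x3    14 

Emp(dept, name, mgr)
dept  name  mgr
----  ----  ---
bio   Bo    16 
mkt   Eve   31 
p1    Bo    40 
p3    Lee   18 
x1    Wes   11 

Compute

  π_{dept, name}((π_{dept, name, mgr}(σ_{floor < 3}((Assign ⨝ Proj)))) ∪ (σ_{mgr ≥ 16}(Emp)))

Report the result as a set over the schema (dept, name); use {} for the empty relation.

Joining Assign and Proj on floor yields {(2, Lee, k2, 32), (3, Gus, fin, 33), (3, Mo, fin, 33), (3, Wes, fin, 33)}.
σ[floor < 3]: keep tuples satisfying floor < 3 → {(2, Lee, k2, 32)}
Keep only column(s) dept, name, mgr: {(k2, Lee, 32)}
σ[mgr ≥ 16]: keep tuples satisfying mgr ≥ 16 → {(bio, Bo, 16), (mkt, Eve, 31), (p1, Bo, 40), (p3, Lee, 18)}
Union: {(k2, Lee, 32)} with {(bio, Bo, 16), (mkt, Eve, 31), (p1, Bo, 40), (p3, Lee, 18)} → {(bio, Bo, 16), (k2, Lee, 32), (mkt, Eve, 31), (p1, Bo, 40), (p3, Lee, 18)}
Keep only column(s) dept, name: {(bio, Bo), (k2, Lee), (mkt, Eve), (p1, Bo), (p3, Lee)}

{(bio, Bo), (k2, Lee), (mkt, Eve), (p1, Bo), (p3, Lee)}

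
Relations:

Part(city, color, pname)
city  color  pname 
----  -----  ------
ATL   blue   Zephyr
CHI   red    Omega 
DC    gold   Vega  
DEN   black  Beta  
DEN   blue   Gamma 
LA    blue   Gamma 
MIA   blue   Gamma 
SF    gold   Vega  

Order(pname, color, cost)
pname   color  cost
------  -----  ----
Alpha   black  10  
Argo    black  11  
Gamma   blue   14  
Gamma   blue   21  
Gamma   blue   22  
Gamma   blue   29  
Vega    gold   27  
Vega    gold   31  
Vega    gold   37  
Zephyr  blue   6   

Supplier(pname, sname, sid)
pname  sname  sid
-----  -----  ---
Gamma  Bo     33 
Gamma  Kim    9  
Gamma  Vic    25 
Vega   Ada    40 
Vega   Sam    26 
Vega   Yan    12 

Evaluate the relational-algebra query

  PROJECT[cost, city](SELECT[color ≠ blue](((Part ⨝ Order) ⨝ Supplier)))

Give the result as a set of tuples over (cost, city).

{(27, DC), (27, SF), (31, DC), (31, SF), (37, DC), (37, SF)}

Joining Part and Order on color, pname yields {(ATL, blue, Zephyr, 6), (DC, gold, Vega, 27), (DC, gold, Vega, 31), (DC, gold, Vega, 37), (DEN, blue, Gamma, 14), (DEN, blue, Gamma, 21), (DEN, blue, Gamma, 22), (DEN, blue, Gamma, 29), (LA, blue, Gamma, 14), (LA, blue, Gamma, 21), (LA, blue, Gamma, 22), (LA, blue, Gamma, 29), (MIA, blue, Gamma, 14), (MIA, blue, Gamma, 21), (MIA, blue, Gamma, 22), (MIA, blue, Gamma, 29), (SF, gold, Vega, 27), (SF, gold, Vega, 31), (SF, gold, Vega, 37)}.
Joining (Part ⨝ Order) and Supplier on pname yields {(DC, gold, Vega, 27, Ada, 40), (DC, gold, Vega, 27, Sam, 26), (DC, gold, Vega, 27, Yan, 12), (DC, gold, Vega, 31, Ada, 40), (DC, gold, Vega, 31, Sam, 26), (DC, gold, Vega, 31, Yan, 12), (DC, gold, Vega, 37, Ada, 40), (DC, gold, Vega, 37, Sam, 26), (DC, gold, Vega, 37, Yan, 12), (DEN, blue, Gamma, 14, Bo, 33), (DEN, blue, Gamma, 14, Kim, 9), (DEN, blue, Gamma, 14, Vic, 25), (DEN, blue, Gamma, 21, Bo, 33), (DEN, blue, Gamma, 21, Kim, 9), (DEN, blue, Gamma, 21, Vic, 25), (DEN, blue, Gamma, 22, Bo, 33), (DEN, blue, Gamma, 22, Kim, 9), (DEN, blue, Gamma, 22, Vic, 25), (DEN, blue, Gamma, 29, Bo, 33), (DEN, blue, Gamma, 29, Kim, 9), (DEN, blue, Gamma, 29, Vic, 25), (LA, blue, Gamma, 14, Bo, 33), (LA, blue, Gamma, 14, Kim, 9), (LA, blue, Gamma, 14, Vic, 25), (LA, blue, Gamma, 21, Bo, 33), (LA, blue, Gamma, 21, Kim, 9), (LA, blue, Gamma, 21, Vic, 25), (LA, blue, Gamma, 22, Bo, 33), (LA, blue, Gamma, 22, Kim, 9), (LA, blue, Gamma, 22, Vic, 25), (LA, blue, Gamma, 29, Bo, 33), (LA, blue, Gamma, 29, Kim, 9), (LA, blue, Gamma, 29, Vic, 25), (MIA, blue, Gamma, 14, Bo, 33), (MIA, blue, Gamma, 14, Kim, 9), (MIA, blue, Gamma, 14, Vic, 25), (MIA, blue, Gamma, 21, Bo, 33), (MIA, blue, Gamma, 21, Kim, 9), (MIA, blue, Gamma, 21, Vic, 25), (MIA, blue, Gamma, 22, Bo, 33), (MIA, blue, Gamma, 22, Kim, 9), (MIA, blue, Gamma, 22, Vic, 25), (MIA, blue, Gamma, 29, Bo, 33), (MIA, blue, Gamma, 29, Kim, 9), (MIA, blue, Gamma, 29, Vic, 25), (SF, gold, Vega, 27, Ada, 40), (SF, gold, Vega, 27, Sam, 26), (SF, gold, Vega, 27, Yan, 12), (SF, gold, Vega, 31, Ada, 40), (SF, gold, Vega, 31, Sam, 26), (SF, gold, Vega, 31, Yan, 12), (SF, gold, Vega, 37, Ada, 40), (SF, gold, Vega, 37, Sam, 26), (SF, gold, Vega, 37, Yan, 12)}.
Apply σ_{color ≠ blue}; surviving tuples: {(DC, gold, Vega, 27, Ada, 40), (DC, gold, Vega, 27, Sam, 26), (DC, gold, Vega, 27, Yan, 12), (DC, gold, Vega, 31, Ada, 40), (DC, gold, Vega, 31, Sam, 26), (DC, gold, Vega, 31, Yan, 12), (DC, gold, Vega, 37, Ada, 40), (DC, gold, Vega, 37, Sam, 26), (DC, gold, Vega, 37, Yan, 12), (SF, gold, Vega, 27, Ada, 40), (SF, gold, Vega, 27, Sam, 26), (SF, gold, Vega, 27, Yan, 12), (SF, gold, Vega, 31, Ada, 40), (SF, gold, Vega, 31, Sam, 26), (SF, gold, Vega, 31, Yan, 12), (SF, gold, Vega, 37, Ada, 40), (SF, gold, Vega, 37, Sam, 26), (SF, gold, Vega, 37, Yan, 12)}
Projecting to cost, city (12 duplicate(s) eliminated): {(27, DC), (27, SF), (31, DC), (31, SF), (37, DC), (37, SF)}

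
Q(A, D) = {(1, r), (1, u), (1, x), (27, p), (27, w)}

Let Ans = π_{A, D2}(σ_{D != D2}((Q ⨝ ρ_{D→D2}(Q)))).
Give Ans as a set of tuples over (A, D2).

{(1, r), (1, u), (1, x), (27, p), (27, w)}

ρ[D→D2]: schema becomes (A, D2); tuples unchanged.
Joining Q and ρ_{D→D2}(Q) on A yields {(1, r, r), (1, r, u), (1, r, x), (1, u, r), (1, u, u), (1, u, x), (1, x, r), (1, x, u), (1, x, x), (27, p, p), (27, p, w), (27, w, p), (27, w, w)}.
Selection D != D2: {(1, r, u), (1, r, x), (1, u, r), (1, u, x), (1, x, r), (1, x, u), (27, p, w), (27, w, p)}
Projecting to A, D2 (3 duplicate(s) eliminated): {(1, r), (1, u), (1, x), (27, p), (27, w)}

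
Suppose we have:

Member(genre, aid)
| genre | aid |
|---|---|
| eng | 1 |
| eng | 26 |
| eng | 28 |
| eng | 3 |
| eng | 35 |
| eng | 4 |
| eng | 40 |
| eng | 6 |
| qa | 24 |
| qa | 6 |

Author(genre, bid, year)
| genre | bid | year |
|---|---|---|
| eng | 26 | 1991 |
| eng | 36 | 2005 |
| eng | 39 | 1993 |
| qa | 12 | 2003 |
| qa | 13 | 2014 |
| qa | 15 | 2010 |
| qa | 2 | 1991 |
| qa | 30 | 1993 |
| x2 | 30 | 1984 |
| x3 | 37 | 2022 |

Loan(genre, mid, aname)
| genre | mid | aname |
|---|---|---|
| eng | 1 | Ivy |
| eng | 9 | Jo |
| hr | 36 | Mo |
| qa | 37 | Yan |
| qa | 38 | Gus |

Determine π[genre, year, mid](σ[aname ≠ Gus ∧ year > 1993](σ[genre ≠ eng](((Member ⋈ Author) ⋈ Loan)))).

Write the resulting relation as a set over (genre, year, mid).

{(qa, 2003, 37), (qa, 2010, 37), (qa, 2014, 37)}

Natural join on genre: {(eng, 1, 26, 1991), (eng, 1, 36, 2005), (eng, 1, 39, 1993), (eng, 26, 26, 1991), (eng, 26, 36, 2005), (eng, 26, 39, 1993), (eng, 28, 26, 1991), (eng, 28, 36, 2005), (eng, 28, 39, 1993), (eng, 3, 26, 1991), (eng, 3, 36, 2005), (eng, 3, 39, 1993), (eng, 35, 26, 1991), (eng, 35, 36, 2005), (eng, 35, 39, 1993), (eng, 4, 26, 1991), (eng, 4, 36, 2005), (eng, 4, 39, 1993), (eng, 40, 26, 1991), (eng, 40, 36, 2005), (eng, 40, 39, 1993), (eng, 6, 26, 1991), (eng, 6, 36, 2005), (eng, 6, 39, 1993), (qa, 24, 12, 2003), (qa, 24, 13, 2014), (qa, 24, 15, 2010), (qa, 24, 2, 1991), (qa, 24, 30, 1993), (qa, 6, 12, 2003), (qa, 6, 13, 2014), (qa, 6, 15, 2010), (qa, 6, 2, 1991), (qa, 6, 30, 1993)}
Natural join on genre: {(eng, 1, 26, 1991, 1, Ivy), (eng, 1, 26, 1991, 9, Jo), (eng, 1, 36, 2005, 1, Ivy), (eng, 1, 36, 2005, 9, Jo), (eng, 1, 39, 1993, 1, Ivy), (eng, 1, 39, 1993, 9, Jo), (eng, 26, 26, 1991, 1, Ivy), (eng, 26, 26, 1991, 9, Jo), (eng, 26, 36, 2005, 1, Ivy), (eng, 26, 36, 2005, 9, Jo), (eng, 26, 39, 1993, 1, Ivy), (eng, 26, 39, 1993, 9, Jo), (eng, 28, 26, 1991, 1, Ivy), (eng, 28, 26, 1991, 9, Jo), (eng, 28, 36, 2005, 1, Ivy), (eng, 28, 36, 2005, 9, Jo), (eng, 28, 39, 1993, 1, Ivy), (eng, 28, 39, 1993, 9, Jo), (eng, 3, 26, 1991, 1, Ivy), (eng, 3, 26, 1991, 9, Jo), (eng, 3, 36, 2005, 1, Ivy), (eng, 3, 36, 2005, 9, Jo), (eng, 3, 39, 1993, 1, Ivy), (eng, 3, 39, 1993, 9, Jo), (eng, 35, 26, 1991, 1, Ivy), (eng, 35, 26, 1991, 9, Jo), (eng, 35, 36, 2005, 1, Ivy), (eng, 35, 36, 2005, 9, Jo), (eng, 35, 39, 1993, 1, Ivy), (eng, 35, 39, 1993, 9, Jo), (eng, 4, 26, 1991, 1, Ivy), (eng, 4, 26, 1991, 9, Jo), (eng, 4, 36, 2005, 1, Ivy), (eng, 4, 36, 2005, 9, Jo), (eng, 4, 39, 1993, 1, Ivy), (eng, 4, 39, 1993, 9, Jo), (eng, 40, 26, 1991, 1, Ivy), (eng, 40, 26, 1991, 9, Jo), (eng, 40, 36, 2005, 1, Ivy), (eng, 40, 36, 2005, 9, Jo), (eng, 40, 39, 1993, 1, Ivy), (eng, 40, 39, 1993, 9, Jo), (eng, 6, 26, 1991, 1, Ivy), (eng, 6, 26, 1991, 9, Jo), (eng, 6, 36, 2005, 1, Ivy), (eng, 6, 36, 2005, 9, Jo), (eng, 6, 39, 1993, 1, Ivy), (eng, 6, 39, 1993, 9, Jo), (qa, 24, 12, 2003, 37, Yan), (qa, 24, 12, 2003, 38, Gus), (qa, 24, 13, 2014, 37, Yan), (qa, 24, 13, 2014, 38, Gus), (qa, 24, 15, 2010, 37, Yan), (qa, 24, 15, 2010, 38, Gus), (qa, 24, 2, 1991, 37, Yan), (qa, 24, 2, 1991, 38, Gus), (qa, 24, 30, 1993, 37, Yan), (qa, 24, 30, 1993, 38, Gus), (qa, 6, 12, 2003, 37, Yan), (qa, 6, 12, 2003, 38, Gus), (qa, 6, 13, 2014, 37, Yan), (qa, 6, 13, 2014, 38, Gus), (qa, 6, 15, 2010, 37, Yan), (qa, 6, 15, 2010, 38, Gus), (qa, 6, 2, 1991, 37, Yan), (qa, 6, 2, 1991, 38, Gus), (qa, 6, 30, 1993, 37, Yan), (qa, 6, 30, 1993, 38, Gus)}
σ[genre ≠ eng]: keep tuples satisfying genre ≠ eng → {(qa, 24, 12, 2003, 37, Yan), (qa, 24, 12, 2003, 38, Gus), (qa, 24, 13, 2014, 37, Yan), (qa, 24, 13, 2014, 38, Gus), (qa, 24, 15, 2010, 37, Yan), (qa, 24, 15, 2010, 38, Gus), (qa, 24, 2, 1991, 37, Yan), (qa, 24, 2, 1991, 38, Gus), (qa, 24, 30, 1993, 37, Yan), (qa, 24, 30, 1993, 38, Gus), (qa, 6, 12, 2003, 37, Yan), (qa, 6, 12, 2003, 38, Gus), (qa, 6, 13, 2014, 37, Yan), (qa, 6, 13, 2014, 38, Gus), (qa, 6, 15, 2010, 37, Yan), (qa, 6, 15, 2010, 38, Gus), (qa, 6, 2, 1991, 37, Yan), (qa, 6, 2, 1991, 38, Gus), (qa, 6, 30, 1993, 37, Yan), (qa, 6, 30, 1993, 38, Gus)}
σ[aname ≠ Gus ∧ year > 1993]: keep tuples satisfying aname ≠ Gus ∧ year > 1993 → {(qa, 24, 12, 2003, 37, Yan), (qa, 24, 13, 2014, 37, Yan), (qa, 24, 15, 2010, 37, Yan), (qa, 6, 12, 2003, 37, Yan), (qa, 6, 13, 2014, 37, Yan), (qa, 6, 15, 2010, 37, Yan)}
Keep only column(s) genre, year, mid (3 duplicate(s) eliminated): {(qa, 2003, 37), (qa, 2010, 37), (qa, 2014, 37)}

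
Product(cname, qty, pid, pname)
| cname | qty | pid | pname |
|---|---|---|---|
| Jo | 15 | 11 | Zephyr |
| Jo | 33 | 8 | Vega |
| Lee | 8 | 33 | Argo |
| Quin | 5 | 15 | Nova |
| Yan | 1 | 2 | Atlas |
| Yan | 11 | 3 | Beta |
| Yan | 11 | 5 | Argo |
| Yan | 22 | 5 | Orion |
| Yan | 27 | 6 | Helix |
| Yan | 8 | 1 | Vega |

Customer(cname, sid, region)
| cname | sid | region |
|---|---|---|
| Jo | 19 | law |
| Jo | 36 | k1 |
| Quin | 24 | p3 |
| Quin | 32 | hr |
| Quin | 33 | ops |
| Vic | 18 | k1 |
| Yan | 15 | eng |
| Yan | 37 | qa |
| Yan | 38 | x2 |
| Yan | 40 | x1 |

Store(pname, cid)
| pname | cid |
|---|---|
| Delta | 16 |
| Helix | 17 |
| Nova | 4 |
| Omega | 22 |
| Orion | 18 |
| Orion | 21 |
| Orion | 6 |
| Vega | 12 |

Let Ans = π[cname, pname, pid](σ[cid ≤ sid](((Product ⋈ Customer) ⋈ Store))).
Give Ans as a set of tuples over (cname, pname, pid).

{(Jo, Vega, 8), (Quin, Nova, 15), (Yan, Helix, 6), (Yan, Orion, 5), (Yan, Vega, 1)}

Natural join on cname: {(Jo, 15, 11, Zephyr, 19, law), (Jo, 15, 11, Zephyr, 36, k1), (Jo, 33, 8, Vega, 19, law), (Jo, 33, 8, Vega, 36, k1), (Quin, 5, 15, Nova, 24, p3), (Quin, 5, 15, Nova, 32, hr), (Quin, 5, 15, Nova, 33, ops), (Yan, 1, 2, Atlas, 15, eng), (Yan, 1, 2, Atlas, 37, qa), (Yan, 1, 2, Atlas, 38, x2), (Yan, 1, 2, Atlas, 40, x1), (Yan, 11, 3, Beta, 15, eng), (Yan, 11, 3, Beta, 37, qa), (Yan, 11, 3, Beta, 38, x2), (Yan, 11, 3, Beta, 40, x1), (Yan, 11, 5, Argo, 15, eng), (Yan, 11, 5, Argo, 37, qa), (Yan, 11, 5, Argo, 38, x2), (Yan, 11, 5, Argo, 40, x1), (Yan, 22, 5, Orion, 15, eng), (Yan, 22, 5, Orion, 37, qa), (Yan, 22, 5, Orion, 38, x2), (Yan, 22, 5, Orion, 40, x1), (Yan, 27, 6, Helix, 15, eng), (Yan, 27, 6, Helix, 37, qa), (Yan, 27, 6, Helix, 38, x2), (Yan, 27, 6, Helix, 40, x1), (Yan, 8, 1, Vega, 15, eng), (Yan, 8, 1, Vega, 37, qa), (Yan, 8, 1, Vega, 38, x2), (Yan, 8, 1, Vega, 40, x1)}
Natural join on pname: {(Jo, 33, 8, Vega, 19, law, 12), (Jo, 33, 8, Vega, 36, k1, 12), (Quin, 5, 15, Nova, 24, p3, 4), (Quin, 5, 15, Nova, 32, hr, 4), (Quin, 5, 15, Nova, 33, ops, 4), (Yan, 22, 5, Orion, 15, eng, 18), (Yan, 22, 5, Orion, 15, eng, 21), (Yan, 22, 5, Orion, 15, eng, 6), (Yan, 22, 5, Orion, 37, qa, 18), (Yan, 22, 5, Orion, 37, qa, 21), (Yan, 22, 5, Orion, 37, qa, 6), (Yan, 22, 5, Orion, 38, x2, 18), (Yan, 22, 5, Orion, 38, x2, 21), (Yan, 22, 5, Orion, 38, x2, 6), (Yan, 22, 5, Orion, 40, x1, 18), (Yan, 22, 5, Orion, 40, x1, 21), (Yan, 22, 5, Orion, 40, x1, 6), (Yan, 27, 6, Helix, 15, eng, 17), (Yan, 27, 6, Helix, 37, qa, 17), (Yan, 27, 6, Helix, 38, x2, 17), (Yan, 27, 6, Helix, 40, x1, 17), (Yan, 8, 1, Vega, 15, eng, 12), (Yan, 8, 1, Vega, 37, qa, 12), (Yan, 8, 1, Vega, 38, x2, 12), (Yan, 8, 1, Vega, 40, x1, 12)}
Apply σ_{cid ≤ sid}; surviving tuples: {(Jo, 33, 8, Vega, 19, law, 12), (Jo, 33, 8, Vega, 36, k1, 12), (Quin, 5, 15, Nova, 24, p3, 4), (Quin, 5, 15, Nova, 32, hr, 4), (Quin, 5, 15, Nova, 33, ops, 4), (Yan, 22, 5, Orion, 15, eng, 6), (Yan, 22, 5, Orion, 37, qa, 18), (Yan, 22, 5, Orion, 37, qa, 21), (Yan, 22, 5, Orion, 37, qa, 6), (Yan, 22, 5, Orion, 38, x2, 18), (Yan, 22, 5, Orion, 38, x2, 21), (Yan, 22, 5, Orion, 38, x2, 6), (Yan, 22, 5, Orion, 40, x1, 18), (Yan, 22, 5, Orion, 40, x1, 21), (Yan, 22, 5, Orion, 40, x1, 6), (Yan, 27, 6, Helix, 37, qa, 17), (Yan, 27, 6, Helix, 38, x2, 17), (Yan, 27, 6, Helix, 40, x1, 17), (Yan, 8, 1, Vega, 15, eng, 12), (Yan, 8, 1, Vega, 37, qa, 12), (Yan, 8, 1, Vega, 38, x2, 12), (Yan, 8, 1, Vega, 40, x1, 12)}
π_{cname, pname, pid} gives {(Jo, Vega, 8), (Quin, Nova, 15), (Yan, Helix, 6), (Yan, Orion, 5), (Yan, Vega, 1)} (17 duplicate(s) eliminated).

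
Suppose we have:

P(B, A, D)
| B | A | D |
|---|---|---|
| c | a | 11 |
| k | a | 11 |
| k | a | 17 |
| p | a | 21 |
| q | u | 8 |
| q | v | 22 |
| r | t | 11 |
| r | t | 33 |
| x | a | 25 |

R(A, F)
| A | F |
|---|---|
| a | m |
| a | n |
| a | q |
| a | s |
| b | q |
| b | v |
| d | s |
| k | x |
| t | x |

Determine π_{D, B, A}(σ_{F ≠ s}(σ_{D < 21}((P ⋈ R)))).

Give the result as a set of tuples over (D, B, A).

{(11, c, a), (11, k, a), (11, r, t), (17, k, a)}

Joining P and R on A yields {(c, a, 11, m), (c, a, 11, n), (c, a, 11, q), (c, a, 11, s), (k, a, 11, m), (k, a, 11, n), (k, a, 11, q), (k, a, 11, s), (k, a, 17, m), (k, a, 17, n), (k, a, 17, q), (k, a, 17, s), (p, a, 21, m), (p, a, 21, n), (p, a, 21, q), (p, a, 21, s), (r, t, 11, x), (r, t, 33, x), (x, a, 25, m), (x, a, 25, n), (x, a, 25, q), (x, a, 25, s)}.
Filtering on D < 21 leaves {(c, a, 11, m), (c, a, 11, n), (c, a, 11, q), (c, a, 11, s), (k, a, 11, m), (k, a, 11, n), (k, a, 11, q), (k, a, 11, s), (k, a, 17, m), (k, a, 17, n), (k, a, 17, q), (k, a, 17, s), (r, t, 11, x)}.
Filtering on F ≠ s leaves {(c, a, 11, m), (c, a, 11, n), (c, a, 11, q), (k, a, 11, m), (k, a, 11, n), (k, a, 11, q), (k, a, 17, m), (k, a, 17, n), (k, a, 17, q), (r, t, 11, x)}.
π[D, B, A]: project onto (D, B, A) (6 duplicate(s) eliminated) → {(11, c, a), (11, k, a), (11, r, t), (17, k, a)}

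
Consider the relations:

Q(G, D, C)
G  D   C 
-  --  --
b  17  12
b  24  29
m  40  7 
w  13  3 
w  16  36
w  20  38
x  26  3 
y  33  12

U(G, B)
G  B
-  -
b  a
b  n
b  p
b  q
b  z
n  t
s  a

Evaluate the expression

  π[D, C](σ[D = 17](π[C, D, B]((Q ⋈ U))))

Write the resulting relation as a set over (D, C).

Q ⋈ U (natural join on G): {(b, 17, 12, a), (b, 17, 12, n), (b, 17, 12, p), (b, 17, 12, q), (b, 17, 12, z), (b, 24, 29, a), (b, 24, 29, n), (b, 24, 29, p), (b, 24, 29, q), (b, 24, 29, z)}
π_{C, D, B} gives {(12, 17, a), (12, 17, n), (12, 17, p), (12, 17, q), (12, 17, z), (29, 24, a), (29, 24, n), (29, 24, p), (29, 24, q), (29, 24, z)}.
Selection D = 17: {(12, 17, a), (12, 17, n), (12, 17, p), (12, 17, q), (12, 17, z)}
π_{D, C} gives {(17, 12)} (4 duplicate(s) eliminated).

{(17, 12)}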